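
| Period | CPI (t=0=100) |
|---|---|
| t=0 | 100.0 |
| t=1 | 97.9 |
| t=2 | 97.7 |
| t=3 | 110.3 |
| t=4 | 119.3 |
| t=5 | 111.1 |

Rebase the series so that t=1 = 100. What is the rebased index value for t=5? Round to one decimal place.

Rebased(t=5) = 111.1 / 97.9 × 100 = 113.4831

113.5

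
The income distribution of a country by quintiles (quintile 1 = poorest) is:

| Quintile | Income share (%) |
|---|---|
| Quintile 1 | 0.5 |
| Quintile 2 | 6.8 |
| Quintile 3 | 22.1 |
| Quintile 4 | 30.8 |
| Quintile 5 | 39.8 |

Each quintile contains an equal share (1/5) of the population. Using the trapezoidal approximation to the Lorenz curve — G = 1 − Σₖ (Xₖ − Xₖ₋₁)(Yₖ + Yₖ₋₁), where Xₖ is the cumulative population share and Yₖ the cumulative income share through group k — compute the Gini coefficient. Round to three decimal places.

0.410

Cumulative income shares Yₖ: 0.0050, 0.0730, 0.2940, 0.6020, 1.0000
Σ (Xₖ−Xₖ₋₁)(Yₖ+Yₖ₋₁) = (1/5)(0.0050+0.0000) + (1/5)(0.0730+0.0050) + (1/5)(0.2940+0.0730) + (1/5)(0.6020+0.2940) + (1/5)(1.0000+0.6020)
  = 0.0010 + 0.0156 + 0.0734 + 0.1792 + 0.3204 = 0.5896
G = 1 − 0.5896 = 0.4104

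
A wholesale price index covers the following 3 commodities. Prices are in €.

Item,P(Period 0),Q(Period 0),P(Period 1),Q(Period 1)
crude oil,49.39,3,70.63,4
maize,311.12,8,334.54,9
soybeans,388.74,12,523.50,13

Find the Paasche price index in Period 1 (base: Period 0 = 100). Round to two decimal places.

125.43

Paasche price index uses current-period quantities as weights.
ΣP(Period 1)·Q(Period 1) = 70.63×4 + 334.54×9 + 523.50×13 = 282.52 + 3010.86 + 6805.5 = 10098.88
ΣP(Period 0)·Q(Period 1) = 49.39×4 + 311.12×9 + 388.74×13 = 197.56 + 2800.08 + 5053.62 = 8051.26
Index = 10098.88 / 8051.26 × 100 = 125.4323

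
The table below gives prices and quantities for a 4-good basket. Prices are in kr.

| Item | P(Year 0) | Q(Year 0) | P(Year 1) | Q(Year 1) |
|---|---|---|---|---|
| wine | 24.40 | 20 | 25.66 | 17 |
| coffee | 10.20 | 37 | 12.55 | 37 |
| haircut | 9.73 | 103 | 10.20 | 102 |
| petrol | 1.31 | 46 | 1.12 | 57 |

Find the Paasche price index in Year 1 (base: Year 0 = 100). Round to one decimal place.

Paasche price index uses current-period quantities as weights.
ΣP(Year 1)·Q(Year 1) = 25.66×17 + 12.55×37 + 10.20×102 + 1.12×57 = 436.22 + 464.35 + 1040.4 + 63.84 = 2004.81
ΣP(Year 0)·Q(Year 1) = 24.40×17 + 10.20×37 + 9.73×102 + 1.31×57 = 414.8 + 377.4 + 992.46 + 74.67 = 1859.33
Index = 2004.81 / 1859.33 × 100 = 107.8243

107.8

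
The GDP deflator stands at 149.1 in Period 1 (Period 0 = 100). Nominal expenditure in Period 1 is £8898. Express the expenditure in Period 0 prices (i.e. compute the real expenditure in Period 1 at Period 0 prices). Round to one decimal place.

5967.8

Real = Nominal ÷ (Index/100) = 8898 ÷ (149.1/100)
     = 8898 ÷ 1.491 = 5967.8068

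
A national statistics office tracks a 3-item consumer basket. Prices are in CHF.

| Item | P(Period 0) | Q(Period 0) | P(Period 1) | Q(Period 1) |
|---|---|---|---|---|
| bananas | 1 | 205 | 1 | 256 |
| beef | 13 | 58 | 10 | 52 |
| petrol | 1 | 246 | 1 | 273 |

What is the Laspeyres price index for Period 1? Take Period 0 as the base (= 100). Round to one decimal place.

Laspeyres price index uses base-period quantities as weights.
ΣP(Period 1)·Q(Period 0) = 1×205 + 10×58 + 1×246 = 205 + 580 + 246 = 1031
ΣP(Period 0)·Q(Period 0) = 1×205 + 13×58 + 1×246 = 205 + 754 + 246 = 1205
Index = 1031 / 1205 × 100 = 85.5602

85.6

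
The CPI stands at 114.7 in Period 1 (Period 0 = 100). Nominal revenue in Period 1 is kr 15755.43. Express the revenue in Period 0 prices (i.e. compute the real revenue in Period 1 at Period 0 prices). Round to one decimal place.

13736.2

Real = Nominal ÷ (Index/100) = 15755.43 ÷ (114.7/100)
     = 15755.43 ÷ 1.147 = 13736.2075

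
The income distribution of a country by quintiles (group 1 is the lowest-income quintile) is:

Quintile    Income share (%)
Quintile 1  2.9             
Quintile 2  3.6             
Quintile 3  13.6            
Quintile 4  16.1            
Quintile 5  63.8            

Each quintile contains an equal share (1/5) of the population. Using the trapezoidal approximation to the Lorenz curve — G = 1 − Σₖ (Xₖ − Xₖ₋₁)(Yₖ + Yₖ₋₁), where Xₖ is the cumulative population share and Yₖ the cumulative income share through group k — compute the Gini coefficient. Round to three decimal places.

Cumulative income shares Yₖ: 0.0290, 0.0650, 0.2010, 0.3620, 1.0000
Σ (Xₖ−Xₖ₋₁)(Yₖ+Yₖ₋₁) = (1/5)(0.0290+0.0000) + (1/5)(0.0650+0.0290) + (1/5)(0.2010+0.0650) + (1/5)(0.3620+0.2010) + (1/5)(1.0000+0.3620)
  = 0.0058 + 0.0188 + 0.0532 + 0.1126 + 0.2724 = 0.4628
G = 1 − 0.4628 = 0.5372

0.537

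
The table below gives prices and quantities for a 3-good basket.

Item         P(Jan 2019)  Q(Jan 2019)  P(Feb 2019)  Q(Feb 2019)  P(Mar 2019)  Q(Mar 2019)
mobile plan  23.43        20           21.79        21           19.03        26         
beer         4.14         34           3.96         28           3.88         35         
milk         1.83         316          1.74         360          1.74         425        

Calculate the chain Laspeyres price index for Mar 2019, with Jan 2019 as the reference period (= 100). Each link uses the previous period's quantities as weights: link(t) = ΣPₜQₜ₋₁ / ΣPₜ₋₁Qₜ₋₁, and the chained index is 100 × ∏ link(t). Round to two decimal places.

Link Jan 2019→Feb 2019:
ΣP(Feb 2019)Q(Jan 2019) = 21.79×20 + 3.96×34 + 1.74×316 = 435.8 + 134.64 + 549.84 = 1120.28
ΣP(Jan 2019)Q(Jan 2019) = 23.43×20 + 4.14×34 + 1.83×316 = 468.6 + 140.76 + 578.28 = 1187.64
link = 1120.28/1187.64 = 0.943282
Link Feb 2019→Mar 2019:
ΣP(Mar 2019)Q(Feb 2019) = 19.03×21 + 3.88×28 + 1.74×360 = 399.63 + 108.64 + 626.4 = 1134.67
ΣP(Feb 2019)Q(Feb 2019) = 21.79×21 + 3.96×28 + 1.74×360 = 457.59 + 110.88 + 626.4 = 1194.87
link = 1134.67/1194.87 = 0.949618
Chained index = 100 × 0.943282 × 0.949618 = 89.5758

89.58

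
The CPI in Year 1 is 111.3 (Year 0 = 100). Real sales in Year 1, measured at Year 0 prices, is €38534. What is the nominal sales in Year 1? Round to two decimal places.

42888.34

Nominal = Real × (Index/100) = 38534 × (111.3/100)
        = 38534 × 1.113 = 42888.3420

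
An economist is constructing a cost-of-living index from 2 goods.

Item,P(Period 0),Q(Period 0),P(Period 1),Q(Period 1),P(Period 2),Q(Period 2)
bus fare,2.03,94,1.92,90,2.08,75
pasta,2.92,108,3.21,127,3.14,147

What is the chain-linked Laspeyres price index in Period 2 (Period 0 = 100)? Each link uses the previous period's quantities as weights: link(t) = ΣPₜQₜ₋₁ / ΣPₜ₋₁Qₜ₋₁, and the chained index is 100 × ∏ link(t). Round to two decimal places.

Link Period 0→Period 1:
ΣP(Period 1)Q(Period 0) = 1.92×94 + 3.21×108 = 180.48 + 346.68 = 527.16
ΣP(Period 0)Q(Period 0) = 2.03×94 + 2.92×108 = 190.82 + 315.36 = 506.18
link = 527.16/506.18 = 1.041448
Link Period 1→Period 2:
ΣP(Period 2)Q(Period 1) = 2.08×90 + 3.14×127 = 187.2 + 398.78 = 585.98
ΣP(Period 1)Q(Period 1) = 1.92×90 + 3.21×127 = 172.8 + 407.67 = 580.47
link = 585.98/580.47 = 1.009492
Chained index = 100 × 1.041448 × 1.009492 = 105.1333

105.13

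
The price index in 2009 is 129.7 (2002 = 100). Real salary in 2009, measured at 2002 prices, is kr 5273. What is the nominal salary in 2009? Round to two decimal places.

Nominal = Real × (Index/100) = 5273 × (129.7/100)
        = 5273 × 1.297 = 6839.0810

6839.08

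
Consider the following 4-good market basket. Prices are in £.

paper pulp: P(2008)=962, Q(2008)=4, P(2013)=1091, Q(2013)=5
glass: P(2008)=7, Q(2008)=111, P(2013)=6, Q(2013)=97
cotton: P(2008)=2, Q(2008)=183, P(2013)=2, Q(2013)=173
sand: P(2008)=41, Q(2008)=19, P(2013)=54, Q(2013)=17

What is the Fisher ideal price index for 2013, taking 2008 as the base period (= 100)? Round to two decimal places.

111.54

Laspeyres component (base-period weights):
ΣP(2013)Q(2008) = 1091×4 + 6×111 + 2×183 + 54×19 = 4364 + 666 + 366 + 1026 = 6422
ΣP(2008)Q(2008) = 962×4 + 7×111 + 2×183 + 41×19 = 3848 + 777 + 366 + 779 = 5770
L = 6422 / 5770 × 100 = 111.2998
Paasche component (current-period weights):
ΣP(2013)Q(2013) = 1091×5 + 6×97 + 2×173 + 54×17 = 5455 + 582 + 346 + 918 = 7301
ΣP(2008)Q(2013) = 962×5 + 7×97 + 2×173 + 41×17 = 4810 + 679 + 346 + 697 = 6532
P = 7301 / 6532 × 100 = 111.7728
Fisher = √(L × P) = √(111.2998 × 111.7728) = 111.5361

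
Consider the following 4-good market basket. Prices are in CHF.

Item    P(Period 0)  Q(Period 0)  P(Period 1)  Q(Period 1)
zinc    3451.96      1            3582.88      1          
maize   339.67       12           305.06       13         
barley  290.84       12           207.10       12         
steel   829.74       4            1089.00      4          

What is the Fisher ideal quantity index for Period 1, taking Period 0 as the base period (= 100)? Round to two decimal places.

Laspeyres component (base-period weights):
ΣP(Period 0)Q(Period 1) = 3451.96×1 + 339.67×13 + 290.84×12 + 829.74×4 = 3451.96 + 4415.71 + 3490.08 + 3318.96 = 14676.71
ΣP(Period 0)Q(Period 0) = 3451.96×1 + 339.67×12 + 290.84×12 + 829.74×4 = 3451.96 + 4076.04 + 3490.08 + 3318.96 = 14337.04
L = 14676.71 / 14337.04 × 100 = 102.3692
Paasche component (current-period weights):
ΣP(Period 1)Q(Period 1) = 3582.88×1 + 305.06×13 + 207.10×12 + 1089.00×4 = 3582.88 + 3965.78 + 2485.2 + 4356 = 14389.86
ΣP(Period 1)Q(Period 0) = 3582.88×1 + 305.06×12 + 207.10×12 + 1089.00×4 = 3582.88 + 3660.72 + 2485.2 + 4356 = 14084.8
P = 14389.86 / 14084.8 × 100 = 102.1659
Fisher = √(L × P) = √(102.3692 × 102.1659) = 102.2675

102.27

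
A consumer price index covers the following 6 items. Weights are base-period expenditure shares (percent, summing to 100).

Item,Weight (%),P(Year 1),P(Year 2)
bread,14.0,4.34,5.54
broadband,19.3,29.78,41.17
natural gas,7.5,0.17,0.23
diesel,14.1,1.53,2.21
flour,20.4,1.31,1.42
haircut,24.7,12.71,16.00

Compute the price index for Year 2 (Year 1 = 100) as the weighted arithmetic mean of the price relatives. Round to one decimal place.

128.3

bread: 14.0 × (5.54/4.34) = 14.0 × 1.276498 = 17.8710
broadband: 19.3 × (41.17/29.78) = 19.3 × 1.382471 = 26.6817
natural gas: 7.5 × (0.23/0.17) = 7.5 × 1.352941 = 10.1471
diesel: 14.1 × (2.21/1.53) = 14.1 × 1.444444 = 20.3667
flour: 20.4 × (1.42/1.31) = 20.4 × 1.083969 = 22.1130
haircut: 24.7 × (16.00/12.71) = 24.7 × 1.258851 = 31.0936
Index = Σ wᵢ·(p₁ᵢ/p₀ᵢ) = 17.8710 + 26.6817 + 10.1471 + 20.3667 + 22.1130 + 31.0936 = 128.2730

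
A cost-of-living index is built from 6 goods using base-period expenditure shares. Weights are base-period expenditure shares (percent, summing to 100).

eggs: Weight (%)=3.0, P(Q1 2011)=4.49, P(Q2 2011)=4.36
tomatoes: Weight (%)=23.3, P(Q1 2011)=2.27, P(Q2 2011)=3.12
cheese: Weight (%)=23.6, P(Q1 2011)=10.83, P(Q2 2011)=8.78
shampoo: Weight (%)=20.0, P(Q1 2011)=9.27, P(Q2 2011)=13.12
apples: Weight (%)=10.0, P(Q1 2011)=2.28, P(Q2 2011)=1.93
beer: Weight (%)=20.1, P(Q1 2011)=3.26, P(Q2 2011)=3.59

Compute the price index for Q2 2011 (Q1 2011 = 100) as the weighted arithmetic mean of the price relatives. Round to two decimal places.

112.98

eggs: 3.0 × (4.36/4.49) = 3.0 × 0.971047 = 2.9131
tomatoes: 23.3 × (3.12/2.27) = 23.3 × 1.374449 = 32.0247
cheese: 23.6 × (8.78/10.83) = 23.6 × 0.810711 = 19.1328
shampoo: 20.0 × (13.12/9.27) = 20.0 × 1.415318 = 28.3064
apples: 10.0 × (1.93/2.28) = 10.0 × 0.846491 = 8.4649
beer: 20.1 × (3.59/3.26) = 20.1 × 1.101227 = 22.1347
Index = Σ wᵢ·(p₁ᵢ/p₀ᵢ) = 2.9131 + 32.0247 + 19.1328 + 28.3064 + 8.4649 + 22.1347 = 112.9765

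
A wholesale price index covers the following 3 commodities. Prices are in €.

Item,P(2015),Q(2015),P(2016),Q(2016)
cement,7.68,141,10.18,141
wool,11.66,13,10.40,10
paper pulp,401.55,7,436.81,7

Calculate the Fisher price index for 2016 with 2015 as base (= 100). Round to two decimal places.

Laspeyres component (base-period weights):
ΣP(2016)Q(2015) = 10.18×141 + 10.40×13 + 436.81×7 = 1435.38 + 135.2 + 3057.67 = 4628.25
ΣP(2015)Q(2015) = 7.68×141 + 11.66×13 + 401.55×7 = 1082.88 + 151.58 + 2810.85 = 4045.31
L = 4628.25 / 4045.31 × 100 = 114.4103
Paasche component (current-period weights):
ΣP(2016)Q(2016) = 10.18×141 + 10.40×10 + 436.81×7 = 1435.38 + 104 + 3057.67 = 4597.05
ΣP(2015)Q(2016) = 7.68×141 + 11.66×10 + 401.55×7 = 1082.88 + 116.6 + 2810.85 = 4010.33
P = 4597.05 / 4010.33 × 100 = 114.6302
Fisher = √(L × P) = √(114.4103 × 114.6302) = 114.5202

114.52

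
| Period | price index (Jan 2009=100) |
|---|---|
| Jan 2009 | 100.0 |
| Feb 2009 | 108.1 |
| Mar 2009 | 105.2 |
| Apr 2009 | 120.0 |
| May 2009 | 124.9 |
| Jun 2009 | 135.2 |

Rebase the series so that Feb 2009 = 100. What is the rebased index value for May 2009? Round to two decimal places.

Rebased(May 2009) = 124.9 / 108.1 × 100 = 115.5412

115.54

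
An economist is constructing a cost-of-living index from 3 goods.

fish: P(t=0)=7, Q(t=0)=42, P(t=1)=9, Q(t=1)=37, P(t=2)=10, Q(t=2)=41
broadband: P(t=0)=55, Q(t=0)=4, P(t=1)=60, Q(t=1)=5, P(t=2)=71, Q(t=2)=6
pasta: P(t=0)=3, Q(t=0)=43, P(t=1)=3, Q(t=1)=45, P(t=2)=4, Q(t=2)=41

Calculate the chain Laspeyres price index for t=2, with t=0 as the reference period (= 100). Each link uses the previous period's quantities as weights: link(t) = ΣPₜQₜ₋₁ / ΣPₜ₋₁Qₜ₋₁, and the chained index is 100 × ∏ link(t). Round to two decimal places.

136.90

Link t=0→t=1:
ΣP(t=1)Q(t=0) = 9×42 + 60×4 + 3×43 = 378 + 240 + 129 = 747
ΣP(t=0)Q(t=0) = 7×42 + 55×4 + 3×43 = 294 + 220 + 129 = 643
link = 747/643 = 1.161742
Link t=1→t=2:
ΣP(t=2)Q(t=1) = 10×37 + 71×5 + 4×45 = 370 + 355 + 180 = 905
ΣP(t=1)Q(t=1) = 9×37 + 60×5 + 3×45 = 333 + 300 + 135 = 768
link = 905/768 = 1.178385
Chained index = 100 × 1.161742 × 1.178385 = 136.8980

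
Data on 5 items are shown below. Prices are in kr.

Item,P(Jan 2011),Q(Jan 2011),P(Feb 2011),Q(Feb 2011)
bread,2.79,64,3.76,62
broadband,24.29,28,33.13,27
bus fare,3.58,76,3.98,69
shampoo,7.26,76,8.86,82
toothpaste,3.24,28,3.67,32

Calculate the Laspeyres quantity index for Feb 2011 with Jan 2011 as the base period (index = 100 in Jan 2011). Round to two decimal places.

Laspeyres quantity index uses base-period prices as weights.
ΣP(Jan 2011)·Q(Feb 2011) = 2.79×62 + 24.29×27 + 3.58×69 + 7.26×82 + 3.24×32 = 172.98 + 655.83 + 247.02 + 595.32 + 103.68 = 1774.83
ΣP(Jan 2011)·Q(Jan 2011) = 2.79×64 + 24.29×28 + 3.58×76 + 7.26×76 + 3.24×28 = 178.56 + 680.12 + 272.08 + 551.76 + 90.72 = 1773.24
Index = 1774.83 / 1773.24 × 100 = 100.0897

100.09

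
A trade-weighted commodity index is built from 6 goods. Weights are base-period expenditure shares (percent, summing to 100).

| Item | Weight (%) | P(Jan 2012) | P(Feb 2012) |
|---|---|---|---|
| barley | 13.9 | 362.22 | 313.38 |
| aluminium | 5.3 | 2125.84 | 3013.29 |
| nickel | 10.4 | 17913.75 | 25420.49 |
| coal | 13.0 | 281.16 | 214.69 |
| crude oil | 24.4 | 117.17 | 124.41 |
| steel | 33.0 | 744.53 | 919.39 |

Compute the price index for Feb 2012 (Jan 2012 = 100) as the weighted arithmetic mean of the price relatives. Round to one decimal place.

barley: 13.9 × (313.38/362.22) = 13.9 × 0.865165 = 12.0258
aluminium: 5.3 × (3013.29/2125.84) = 5.3 × 1.417459 = 7.5125
nickel: 10.4 × (25420.49/17913.75) = 10.4 × 1.419049 = 14.7581
coal: 13.0 × (214.69/281.16) = 13.0 × 0.763587 = 9.9266
crude oil: 24.4 × (124.41/117.17) = 24.4 × 1.061791 = 25.9077
steel: 33.0 × (919.39/744.53) = 33.0 × 1.234860 = 40.7504
Index = Σ wᵢ·(p₁ᵢ/p₀ᵢ) = 12.0258 + 7.5125 + 14.7581 + 9.9266 + 25.9077 + 40.7504 = 110.8811

110.9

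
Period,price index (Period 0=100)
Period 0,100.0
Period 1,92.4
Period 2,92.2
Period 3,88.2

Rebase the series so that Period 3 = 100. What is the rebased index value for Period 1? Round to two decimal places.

104.76

Rebased(Period 1) = 92.4 / 88.2 × 100 = 104.7619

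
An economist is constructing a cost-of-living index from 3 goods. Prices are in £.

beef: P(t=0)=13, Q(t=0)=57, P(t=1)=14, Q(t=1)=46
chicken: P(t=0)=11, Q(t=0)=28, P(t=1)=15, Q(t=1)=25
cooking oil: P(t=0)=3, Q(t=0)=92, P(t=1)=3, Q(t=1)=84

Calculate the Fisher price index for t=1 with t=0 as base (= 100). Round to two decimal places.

Laspeyres component (base-period weights):
ΣP(t=1)Q(t=0) = 14×57 + 15×28 + 3×92 = 798 + 420 + 276 = 1494
ΣP(t=0)Q(t=0) = 13×57 + 11×28 + 3×92 = 741 + 308 + 276 = 1325
L = 1494 / 1325 × 100 = 112.7547
Paasche component (current-period weights):
ΣP(t=1)Q(t=1) = 14×46 + 15×25 + 3×84 = 644 + 375 + 252 = 1271
ΣP(t=0)Q(t=1) = 13×46 + 11×25 + 3×84 = 598 + 275 + 252 = 1125
P = 1271 / 1125 × 100 = 112.9778
Fisher = √(L × P) = √(112.7547 × 112.9778) = 112.8662

112.87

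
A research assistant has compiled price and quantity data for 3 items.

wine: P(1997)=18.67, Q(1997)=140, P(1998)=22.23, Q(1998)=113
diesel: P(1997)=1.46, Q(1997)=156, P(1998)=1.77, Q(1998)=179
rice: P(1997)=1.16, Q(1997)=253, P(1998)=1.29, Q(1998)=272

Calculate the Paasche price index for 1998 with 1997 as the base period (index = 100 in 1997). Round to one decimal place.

Paasche price index uses current-period quantities as weights.
ΣP(1998)·Q(1998) = 22.23×113 + 1.77×179 + 1.29×272 = 2511.99 + 316.83 + 350.88 = 3179.7
ΣP(1997)·Q(1998) = 18.67×113 + 1.46×179 + 1.16×272 = 2109.71 + 261.34 + 315.52 = 2686.57
Index = 3179.7 / 2686.57 × 100 = 118.3554

118.4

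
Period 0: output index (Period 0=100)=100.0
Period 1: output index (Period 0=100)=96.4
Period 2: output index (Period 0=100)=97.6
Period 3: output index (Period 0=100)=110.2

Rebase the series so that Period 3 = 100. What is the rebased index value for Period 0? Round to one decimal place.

90.7

Rebased(Period 0) = 100.0 / 110.2 × 100 = 90.7441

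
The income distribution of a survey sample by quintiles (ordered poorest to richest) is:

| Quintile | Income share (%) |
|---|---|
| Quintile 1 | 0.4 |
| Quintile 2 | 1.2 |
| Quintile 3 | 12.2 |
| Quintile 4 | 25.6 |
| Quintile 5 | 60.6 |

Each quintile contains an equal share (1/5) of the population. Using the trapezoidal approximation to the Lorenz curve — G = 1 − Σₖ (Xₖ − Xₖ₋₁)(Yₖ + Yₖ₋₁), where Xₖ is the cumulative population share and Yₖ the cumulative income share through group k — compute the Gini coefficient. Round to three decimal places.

0.579

Cumulative income shares Yₖ: 0.0040, 0.0160, 0.1380, 0.3940, 1.0000
Σ (Xₖ−Xₖ₋₁)(Yₖ+Yₖ₋₁) = (1/5)(0.0040+0.0000) + (1/5)(0.0160+0.0040) + (1/5)(0.1380+0.0160) + (1/5)(0.3940+0.1380) + (1/5)(1.0000+0.3940)
  = 0.0008 + 0.0040 + 0.0308 + 0.1064 + 0.2788 = 0.4208
G = 1 − 0.4208 = 0.5792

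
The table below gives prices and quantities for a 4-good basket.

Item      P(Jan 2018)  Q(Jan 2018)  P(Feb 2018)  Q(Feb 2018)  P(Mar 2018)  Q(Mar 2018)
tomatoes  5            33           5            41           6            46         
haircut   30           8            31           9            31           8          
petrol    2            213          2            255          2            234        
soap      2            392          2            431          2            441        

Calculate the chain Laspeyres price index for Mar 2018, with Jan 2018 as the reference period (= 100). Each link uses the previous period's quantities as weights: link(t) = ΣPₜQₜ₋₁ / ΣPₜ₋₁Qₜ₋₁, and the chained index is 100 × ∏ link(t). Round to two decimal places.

102.72

Link Jan 2018→Feb 2018:
ΣP(Feb 2018)Q(Jan 2018) = 5×33 + 31×8 + 2×213 + 2×392 = 165 + 248 + 426 + 784 = 1623
ΣP(Jan 2018)Q(Jan 2018) = 5×33 + 30×8 + 2×213 + 2×392 = 165 + 240 + 426 + 784 = 1615
link = 1623/1615 = 1.004954
Link Feb 2018→Mar 2018:
ΣP(Mar 2018)Q(Feb 2018) = 6×41 + 31×9 + 2×255 + 2×431 = 246 + 279 + 510 + 862 = 1897
ΣP(Feb 2018)Q(Feb 2018) = 5×41 + 31×9 + 2×255 + 2×431 = 205 + 279 + 510 + 862 = 1856
link = 1897/1856 = 1.022091
Chained index = 100 × 1.004954 × 1.022091 = 102.7154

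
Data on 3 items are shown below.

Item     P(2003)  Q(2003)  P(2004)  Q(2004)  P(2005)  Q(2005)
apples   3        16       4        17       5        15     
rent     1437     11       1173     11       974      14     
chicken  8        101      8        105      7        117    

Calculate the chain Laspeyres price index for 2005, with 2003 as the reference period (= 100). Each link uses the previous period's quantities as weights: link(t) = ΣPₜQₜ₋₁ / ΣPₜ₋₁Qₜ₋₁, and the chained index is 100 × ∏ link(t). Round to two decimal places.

Link 2003→2004:
ΣP(2004)Q(2003) = 4×16 + 1173×11 + 8×101 = 64 + 12903 + 808 = 13775
ΣP(2003)Q(2003) = 3×16 + 1437×11 + 8×101 = 48 + 15807 + 808 = 16663
link = 13775/16663 = 0.826682
Link 2004→2005:
ΣP(2005)Q(2004) = 5×17 + 974×11 + 7×105 = 85 + 10714 + 735 = 11534
ΣP(2004)Q(2004) = 4×17 + 1173×11 + 8×105 = 68 + 12903 + 840 = 13811
link = 11534/13811 = 0.835131
Chained index = 100 × 0.826682 × 0.835131 = 69.0388

69.04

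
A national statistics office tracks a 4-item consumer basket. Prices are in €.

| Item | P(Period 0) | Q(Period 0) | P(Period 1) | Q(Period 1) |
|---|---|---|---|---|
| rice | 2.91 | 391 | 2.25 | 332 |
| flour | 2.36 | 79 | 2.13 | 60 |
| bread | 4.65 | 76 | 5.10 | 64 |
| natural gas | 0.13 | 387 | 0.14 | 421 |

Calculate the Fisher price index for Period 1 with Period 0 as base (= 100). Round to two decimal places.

Laspeyres component (base-period weights):
ΣP(Period 1)Q(Period 0) = 2.25×391 + 2.13×79 + 5.10×76 + 0.14×387 = 879.75 + 168.27 + 387.6 + 54.18 = 1489.8
ΣP(Period 0)Q(Period 0) = 2.91×391 + 2.36×79 + 4.65×76 + 0.13×387 = 1137.81 + 186.44 + 353.4 + 50.31 = 1727.96
L = 1489.8 / 1727.96 × 100 = 86.2173
Paasche component (current-period weights):
ΣP(Period 1)Q(Period 1) = 2.25×332 + 2.13×60 + 5.10×64 + 0.14×421 = 747 + 127.8 + 326.4 + 58.94 = 1260.14
ΣP(Period 0)Q(Period 1) = 2.91×332 + 2.36×60 + 4.65×64 + 0.13×421 = 966.12 + 141.6 + 297.6 + 54.73 = 1460.05
P = 1260.14 / 1460.05 × 100 = 86.3080
Fisher = √(L × P) = √(86.2173 × 86.3080) = 86.2626

86.26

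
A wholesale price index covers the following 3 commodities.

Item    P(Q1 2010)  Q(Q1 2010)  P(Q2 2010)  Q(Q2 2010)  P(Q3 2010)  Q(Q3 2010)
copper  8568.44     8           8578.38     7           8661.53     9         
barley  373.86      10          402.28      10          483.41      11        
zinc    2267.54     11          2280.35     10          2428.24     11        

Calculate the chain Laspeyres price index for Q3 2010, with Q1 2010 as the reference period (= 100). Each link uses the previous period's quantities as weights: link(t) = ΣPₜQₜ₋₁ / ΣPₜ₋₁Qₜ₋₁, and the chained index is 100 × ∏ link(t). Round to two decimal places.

Link Q1 2010→Q2 2010:
ΣP(Q2 2010)Q(Q1 2010) = 8578.38×8 + 402.28×10 + 2280.35×11 = 68627.04 + 4022.8 + 25083.85 = 97733.69
ΣP(Q1 2010)Q(Q1 2010) = 8568.44×8 + 373.86×10 + 2267.54×11 = 68547.52 + 3738.6 + 24942.94 = 97229.06
link = 97733.69/97229.06 = 1.005190
Link Q2 2010→Q3 2010:
ΣP(Q3 2010)Q(Q2 2010) = 8661.53×7 + 483.41×10 + 2428.24×10 = 60630.71 + 4834.1 + 24282.4 = 89747.21
ΣP(Q2 2010)Q(Q2 2010) = 8578.38×7 + 402.28×10 + 2280.35×10 = 60048.66 + 4022.8 + 22803.5 = 86874.96
link = 89747.21/86874.96 = 1.033062
Chained index = 100 × 1.005190 × 1.033062 = 103.8424

103.84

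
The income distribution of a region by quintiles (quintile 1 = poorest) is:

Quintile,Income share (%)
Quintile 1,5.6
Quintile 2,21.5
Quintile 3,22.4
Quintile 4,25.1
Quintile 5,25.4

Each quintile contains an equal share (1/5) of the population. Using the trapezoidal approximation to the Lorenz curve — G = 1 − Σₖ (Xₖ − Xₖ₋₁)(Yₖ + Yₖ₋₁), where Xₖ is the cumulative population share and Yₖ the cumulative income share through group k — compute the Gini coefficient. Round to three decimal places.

Cumulative income shares Yₖ: 0.0560, 0.2710, 0.4950, 0.7460, 1.0000
Σ (Xₖ−Xₖ₋₁)(Yₖ+Yₖ₋₁) = (1/5)(0.0560+0.0000) + (1/5)(0.2710+0.0560) + (1/5)(0.4950+0.2710) + (1/5)(0.7460+0.4950) + (1/5)(1.0000+0.7460)
  = 0.0112 + 0.0654 + 0.1532 + 0.2482 + 0.3492 = 0.8272
G = 1 − 0.8272 = 0.1728

0.173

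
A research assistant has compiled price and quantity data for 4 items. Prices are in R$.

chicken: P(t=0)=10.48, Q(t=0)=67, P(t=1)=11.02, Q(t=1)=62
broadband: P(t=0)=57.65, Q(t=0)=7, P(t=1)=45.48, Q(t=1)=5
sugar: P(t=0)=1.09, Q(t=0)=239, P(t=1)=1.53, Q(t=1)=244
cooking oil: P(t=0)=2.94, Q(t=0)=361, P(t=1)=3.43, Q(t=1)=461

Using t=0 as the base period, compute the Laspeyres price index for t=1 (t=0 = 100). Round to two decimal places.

109.60

Laspeyres price index uses base-period quantities as weights.
ΣP(t=1)·Q(t=0) = 11.02×67 + 45.48×7 + 1.53×239 + 3.43×361 = 738.34 + 318.36 + 365.67 + 1238.23 = 2660.6
ΣP(t=0)·Q(t=0) = 10.48×67 + 57.65×7 + 1.09×239 + 2.94×361 = 702.16 + 403.55 + 260.51 + 1061.34 = 2427.56
Index = 2660.6 / 2427.56 × 100 = 109.5998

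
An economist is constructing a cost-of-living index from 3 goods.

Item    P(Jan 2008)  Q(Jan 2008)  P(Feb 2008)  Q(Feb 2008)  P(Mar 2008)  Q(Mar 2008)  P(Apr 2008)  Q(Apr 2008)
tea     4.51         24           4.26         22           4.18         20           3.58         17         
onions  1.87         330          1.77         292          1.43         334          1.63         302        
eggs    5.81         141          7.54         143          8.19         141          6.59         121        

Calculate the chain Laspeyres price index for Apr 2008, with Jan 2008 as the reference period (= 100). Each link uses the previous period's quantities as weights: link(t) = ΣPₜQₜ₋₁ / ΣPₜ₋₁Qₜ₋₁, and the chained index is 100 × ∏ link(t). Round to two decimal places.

101.51

Link Jan 2008→Feb 2008:
ΣP(Feb 2008)Q(Jan 2008) = 4.26×24 + 1.77×330 + 7.54×141 = 102.24 + 584.1 + 1063.14 = 1749.48
ΣP(Jan 2008)Q(Jan 2008) = 4.51×24 + 1.87×330 + 5.81×141 = 108.24 + 617.1 + 819.21 = 1544.55
link = 1749.48/1544.55 = 1.132679
Link Feb 2008→Mar 2008:
ΣP(Mar 2008)Q(Feb 2008) = 4.18×22 + 1.43×292 + 8.19×143 = 91.96 + 417.56 + 1171.17 = 1680.69
ΣP(Feb 2008)Q(Feb 2008) = 4.26×22 + 1.77×292 + 7.54×143 = 93.72 + 516.84 + 1078.22 = 1688.78
link = 1680.69/1688.78 = 0.995210
Link Mar 2008→Apr 2008:
ΣP(Apr 2008)Q(Mar 2008) = 3.58×20 + 1.63×334 + 6.59×141 = 71.6 + 544.42 + 929.19 = 1545.21
ΣP(Mar 2008)Q(Mar 2008) = 4.18×20 + 1.43×334 + 8.19×141 = 83.6 + 477.62 + 1154.79 = 1716.01
link = 1545.21/1716.01 = 0.900467
Chained index = 100 × 1.132679 × 0.995210 × 0.900467 = 101.5054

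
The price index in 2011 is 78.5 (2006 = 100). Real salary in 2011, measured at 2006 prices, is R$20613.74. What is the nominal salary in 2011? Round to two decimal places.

Nominal = Real × (Index/100) = 20613.74 × (78.5/100)
        = 20613.74 × 0.785 = 16181.7859

16181.79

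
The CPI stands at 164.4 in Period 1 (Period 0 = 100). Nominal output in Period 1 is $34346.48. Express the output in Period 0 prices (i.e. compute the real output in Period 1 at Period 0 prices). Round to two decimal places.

Real = Nominal ÷ (Index/100) = 34346.48 ÷ (164.4/100)
     = 34346.48 ÷ 1.644 = 20892.0195

20892.02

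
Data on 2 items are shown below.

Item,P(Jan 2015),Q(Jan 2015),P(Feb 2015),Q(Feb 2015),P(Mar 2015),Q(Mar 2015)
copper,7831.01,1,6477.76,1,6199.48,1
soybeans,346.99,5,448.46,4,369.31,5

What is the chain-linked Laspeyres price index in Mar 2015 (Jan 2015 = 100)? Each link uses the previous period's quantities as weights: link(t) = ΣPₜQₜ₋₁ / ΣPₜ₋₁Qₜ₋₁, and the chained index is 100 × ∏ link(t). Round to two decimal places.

Link Jan 2015→Feb 2015:
ΣP(Feb 2015)Q(Jan 2015) = 6477.76×1 + 448.46×5 = 6477.76 + 2242.3 = 8720.06
ΣP(Jan 2015)Q(Jan 2015) = 7831.01×1 + 346.99×5 = 7831.01 + 1734.95 = 9565.96
link = 8720.06/9565.96 = 0.911572
Link Feb 2015→Mar 2015:
ΣP(Mar 2015)Q(Feb 2015) = 6199.48×1 + 369.31×4 = 6199.48 + 1477.24 = 7676.72
ΣP(Feb 2015)Q(Feb 2015) = 6477.76×1 + 448.46×4 = 6477.76 + 1793.84 = 8271.6
link = 7676.72/8271.6 = 0.928082
Chained index = 100 × 0.911572 × 0.928082 = 84.6013

84.60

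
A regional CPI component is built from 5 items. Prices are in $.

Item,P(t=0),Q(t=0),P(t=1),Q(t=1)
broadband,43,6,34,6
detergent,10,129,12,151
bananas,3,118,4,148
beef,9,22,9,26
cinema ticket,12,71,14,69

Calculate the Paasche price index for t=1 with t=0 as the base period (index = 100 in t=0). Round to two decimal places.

116.31

Paasche price index uses current-period quantities as weights.
ΣP(t=1)·Q(t=1) = 34×6 + 12×151 + 4×148 + 9×26 + 14×69 = 204 + 1812 + 592 + 234 + 966 = 3808
ΣP(t=0)·Q(t=1) = 43×6 + 10×151 + 3×148 + 9×26 + 12×69 = 258 + 1510 + 444 + 234 + 828 = 3274
Index = 3808 / 3274 × 100 = 116.3103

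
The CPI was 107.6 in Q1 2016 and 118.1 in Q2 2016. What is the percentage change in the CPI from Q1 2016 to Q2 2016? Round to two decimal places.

9.76%

Change = (118.1 − 107.6) / 107.6 × 100
       = 10.5 / 107.6 × 100 = 9.7584%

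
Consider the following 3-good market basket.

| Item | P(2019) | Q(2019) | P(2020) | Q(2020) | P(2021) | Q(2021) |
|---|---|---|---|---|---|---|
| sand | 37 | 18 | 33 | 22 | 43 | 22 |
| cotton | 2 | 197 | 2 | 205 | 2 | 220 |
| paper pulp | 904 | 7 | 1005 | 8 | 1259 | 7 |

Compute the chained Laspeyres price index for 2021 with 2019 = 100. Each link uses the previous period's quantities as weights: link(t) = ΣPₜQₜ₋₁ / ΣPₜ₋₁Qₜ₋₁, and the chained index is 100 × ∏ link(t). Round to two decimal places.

Link 2019→2020:
ΣP(2020)Q(2019) = 33×18 + 2×197 + 1005×7 = 594 + 394 + 7035 = 8023
ΣP(2019)Q(2019) = 37×18 + 2×197 + 904×7 = 666 + 394 + 6328 = 7388
link = 8023/7388 = 1.085950
Link 2020→2021:
ΣP(2021)Q(2020) = 43×22 + 2×205 + 1259×8 = 946 + 410 + 10072 = 11428
ΣP(2020)Q(2020) = 33×22 + 2×205 + 1005×8 = 726 + 410 + 8040 = 9176
link = 11428/9176 = 1.245423
Chained index = 100 × 1.085950 × 1.245423 = 135.2467

135.25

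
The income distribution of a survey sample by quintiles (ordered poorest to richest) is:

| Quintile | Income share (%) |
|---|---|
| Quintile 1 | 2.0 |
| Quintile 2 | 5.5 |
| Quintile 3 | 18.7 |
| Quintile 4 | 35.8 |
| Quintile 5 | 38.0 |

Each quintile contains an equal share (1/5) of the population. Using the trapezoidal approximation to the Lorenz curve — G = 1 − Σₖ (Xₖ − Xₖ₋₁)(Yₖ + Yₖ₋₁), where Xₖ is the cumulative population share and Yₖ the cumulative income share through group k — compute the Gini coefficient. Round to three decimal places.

0.409

Cumulative income shares Yₖ: 0.0200, 0.0750, 0.2620, 0.6200, 1.0000
Σ (Xₖ−Xₖ₋₁)(Yₖ+Yₖ₋₁) = (1/5)(0.0200+0.0000) + (1/5)(0.0750+0.0200) + (1/5)(0.2620+0.0750) + (1/5)(0.6200+0.2620) + (1/5)(1.0000+0.6200)
  = 0.0040 + 0.0190 + 0.0674 + 0.1764 + 0.3240 = 0.5908
G = 1 − 0.5908 = 0.4092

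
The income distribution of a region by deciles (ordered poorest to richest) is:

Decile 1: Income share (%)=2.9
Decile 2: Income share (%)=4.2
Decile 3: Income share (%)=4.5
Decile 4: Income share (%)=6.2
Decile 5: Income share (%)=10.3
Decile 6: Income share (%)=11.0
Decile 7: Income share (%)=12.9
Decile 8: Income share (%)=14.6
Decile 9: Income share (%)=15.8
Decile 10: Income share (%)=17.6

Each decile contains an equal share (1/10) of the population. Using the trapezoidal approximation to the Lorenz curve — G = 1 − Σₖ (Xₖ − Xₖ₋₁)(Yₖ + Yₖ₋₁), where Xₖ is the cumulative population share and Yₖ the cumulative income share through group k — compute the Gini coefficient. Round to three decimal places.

0.285

Cumulative income shares Yₖ: 0.0290, 0.0710, 0.1160, 0.1780, 0.2810, 0.3910, 0.5200, 0.6660, 0.8240, 1.0000
Σ (Xₖ−Xₖ₋₁)(Yₖ+Yₖ₋₁) = (1/10)(0.0290+0.0000) + (1/10)(0.0710+0.0290) + (1/10)(0.1160+0.0710) + (1/10)(0.1780+0.1160) + (1/10)(0.2810+0.1780) + (1/10)(0.3910+0.2810) + (1/10)(0.5200+0.3910) + (1/10)(0.6660+0.5200) + (1/10)(0.8240+0.6660) + (1/10)(1.0000+0.8240)
  = 0.0029 + 0.0100 + 0.0187 + 0.0294 + 0.0459 + 0.0672 + 0.0911 + 0.1186 + 0.1490 + 0.1824 = 0.7152
G = 1 − 0.7152 = 0.2848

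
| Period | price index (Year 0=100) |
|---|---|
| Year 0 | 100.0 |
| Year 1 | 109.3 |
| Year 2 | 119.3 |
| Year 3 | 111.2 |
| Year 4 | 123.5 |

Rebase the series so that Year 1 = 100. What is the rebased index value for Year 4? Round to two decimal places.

Rebased(Year 4) = 123.5 / 109.3 × 100 = 112.9918

112.99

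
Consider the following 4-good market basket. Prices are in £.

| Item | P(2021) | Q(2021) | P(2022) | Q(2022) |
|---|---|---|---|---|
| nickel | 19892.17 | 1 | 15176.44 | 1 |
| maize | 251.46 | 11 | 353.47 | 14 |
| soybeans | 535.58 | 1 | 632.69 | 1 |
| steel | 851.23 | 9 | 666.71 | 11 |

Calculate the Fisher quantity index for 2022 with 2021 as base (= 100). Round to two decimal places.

Laspeyres component (base-period weights):
ΣP(2021)Q(2022) = 19892.17×1 + 251.46×14 + 535.58×1 + 851.23×11 = 19892.17 + 3520.44 + 535.58 + 9363.53 = 33311.72
ΣP(2021)Q(2021) = 19892.17×1 + 251.46×11 + 535.58×1 + 851.23×9 = 19892.17 + 2766.06 + 535.58 + 7661.07 = 30854.88
L = 33311.72 / 30854.88 × 100 = 107.9626
Paasche component (current-period weights):
ΣP(2022)Q(2022) = 15176.44×1 + 353.47×14 + 632.69×1 + 666.71×11 = 15176.44 + 4948.58 + 632.69 + 7333.81 = 28091.52
ΣP(2022)Q(2021) = 15176.44×1 + 353.47×11 + 632.69×1 + 666.71×9 = 15176.44 + 3888.17 + 632.69 + 6000.39 = 25697.69
P = 28091.52 / 25697.69 × 100 = 109.3154
Fisher = √(L × P) = √(107.9626 × 109.3154) = 108.6369

108.64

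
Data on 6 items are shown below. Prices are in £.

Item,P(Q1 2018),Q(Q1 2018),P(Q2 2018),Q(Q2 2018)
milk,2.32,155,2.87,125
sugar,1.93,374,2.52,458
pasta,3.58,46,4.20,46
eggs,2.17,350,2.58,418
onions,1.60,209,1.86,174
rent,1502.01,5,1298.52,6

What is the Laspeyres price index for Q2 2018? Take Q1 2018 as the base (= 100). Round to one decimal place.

95.1

Laspeyres price index uses base-period quantities as weights.
ΣP(Q2 2018)·Q(Q1 2018) = 2.87×155 + 2.52×374 + 4.20×46 + 2.58×350 + 1.86×209 + 1298.52×5 = 444.85 + 942.48 + 193.2 + 903 + 388.74 + 6492.6 = 9364.87
ΣP(Q1 2018)·Q(Q1 2018) = 2.32×155 + 1.93×374 + 3.58×46 + 2.17×350 + 1.60×209 + 1502.01×5 = 359.6 + 721.82 + 164.68 + 759.5 + 334.4 + 7510.05 = 9850.05
Index = 9364.87 / 9850.05 × 100 = 95.0743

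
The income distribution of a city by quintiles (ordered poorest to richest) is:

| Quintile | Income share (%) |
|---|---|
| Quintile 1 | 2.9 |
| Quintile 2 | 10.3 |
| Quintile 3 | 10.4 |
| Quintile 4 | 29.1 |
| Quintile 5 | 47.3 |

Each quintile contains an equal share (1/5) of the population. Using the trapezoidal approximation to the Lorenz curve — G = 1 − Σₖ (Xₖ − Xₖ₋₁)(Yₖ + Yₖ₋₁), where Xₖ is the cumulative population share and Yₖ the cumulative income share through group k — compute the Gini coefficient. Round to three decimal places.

0.430

Cumulative income shares Yₖ: 0.0290, 0.1320, 0.2360, 0.5270, 1.0000
Σ (Xₖ−Xₖ₋₁)(Yₖ+Yₖ₋₁) = (1/5)(0.0290+0.0000) + (1/5)(0.1320+0.0290) + (1/5)(0.2360+0.1320) + (1/5)(0.5270+0.2360) + (1/5)(1.0000+0.5270)
  = 0.0058 + 0.0322 + 0.0736 + 0.1526 + 0.3054 = 0.5696
G = 1 − 0.5696 = 0.4304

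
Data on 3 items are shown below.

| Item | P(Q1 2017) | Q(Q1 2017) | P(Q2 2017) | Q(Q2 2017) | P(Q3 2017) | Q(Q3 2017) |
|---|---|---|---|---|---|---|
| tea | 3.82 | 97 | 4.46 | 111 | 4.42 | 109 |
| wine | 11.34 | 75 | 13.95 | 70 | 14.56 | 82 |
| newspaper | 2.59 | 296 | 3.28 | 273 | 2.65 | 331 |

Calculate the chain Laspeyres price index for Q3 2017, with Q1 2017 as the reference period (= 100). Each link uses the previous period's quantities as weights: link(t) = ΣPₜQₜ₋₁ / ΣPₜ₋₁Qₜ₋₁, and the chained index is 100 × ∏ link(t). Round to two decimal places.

Link Q1 2017→Q2 2017:
ΣP(Q2 2017)Q(Q1 2017) = 4.46×97 + 13.95×75 + 3.28×296 = 432.62 + 1046.25 + 970.88 = 2449.75
ΣP(Q1 2017)Q(Q1 2017) = 3.82×97 + 11.34×75 + 2.59×296 = 370.54 + 850.5 + 766.64 = 1987.68
link = 2449.75/1987.68 = 1.232467
Link Q2 2017→Q3 2017:
ΣP(Q3 2017)Q(Q2 2017) = 4.42×111 + 14.56×70 + 2.65×273 = 490.62 + 1019.2 + 723.45 = 2233.27
ΣP(Q2 2017)Q(Q2 2017) = 4.46×111 + 13.95×70 + 3.28×273 = 495.06 + 976.5 + 895.44 = 2367
link = 2233.27/2367 = 0.943502
Chained index = 100 × 1.232467 × 0.943502 = 116.2835

116.28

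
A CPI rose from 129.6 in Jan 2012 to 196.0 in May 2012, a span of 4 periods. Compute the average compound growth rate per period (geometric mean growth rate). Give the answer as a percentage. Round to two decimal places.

Growth factor = (196.0/129.6)^(1/4) = (1.512346)^(1/4) = 1.108952
Growth rate = 1.108952 − 1 = 0.108952 = 10.8952%

10.90%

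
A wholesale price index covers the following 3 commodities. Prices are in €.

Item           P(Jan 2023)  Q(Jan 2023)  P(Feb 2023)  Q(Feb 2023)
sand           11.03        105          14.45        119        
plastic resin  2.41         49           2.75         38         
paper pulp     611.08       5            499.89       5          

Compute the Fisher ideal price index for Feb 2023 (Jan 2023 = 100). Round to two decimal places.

96.39

Laspeyres component (base-period weights):
ΣP(Feb 2023)Q(Jan 2023) = 14.45×105 + 2.75×49 + 499.89×5 = 1517.25 + 134.75 + 2499.45 = 4151.45
ΣP(Jan 2023)Q(Jan 2023) = 11.03×105 + 2.41×49 + 611.08×5 = 1158.15 + 118.09 + 3055.4 = 4331.64
L = 4151.45 / 4331.64 × 100 = 95.8401
Paasche component (current-period weights):
ΣP(Feb 2023)Q(Feb 2023) = 14.45×119 + 2.75×38 + 499.89×5 = 1719.55 + 104.5 + 2499.45 = 4323.5
ΣP(Jan 2023)Q(Feb 2023) = 11.03×119 + 2.41×38 + 611.08×5 = 1312.57 + 91.58 + 3055.4 = 4459.55
P = 4323.5 / 4459.55 × 100 = 96.9492
Fisher = √(L × P) = √(95.8401 × 96.9492) = 96.3931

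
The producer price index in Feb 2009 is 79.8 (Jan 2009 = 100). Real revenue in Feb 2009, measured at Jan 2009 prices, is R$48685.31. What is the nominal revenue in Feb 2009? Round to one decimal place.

38850.9

Nominal = Real × (Index/100) = 48685.31 × (79.8/100)
        = 48685.31 × 0.798 = 38850.8774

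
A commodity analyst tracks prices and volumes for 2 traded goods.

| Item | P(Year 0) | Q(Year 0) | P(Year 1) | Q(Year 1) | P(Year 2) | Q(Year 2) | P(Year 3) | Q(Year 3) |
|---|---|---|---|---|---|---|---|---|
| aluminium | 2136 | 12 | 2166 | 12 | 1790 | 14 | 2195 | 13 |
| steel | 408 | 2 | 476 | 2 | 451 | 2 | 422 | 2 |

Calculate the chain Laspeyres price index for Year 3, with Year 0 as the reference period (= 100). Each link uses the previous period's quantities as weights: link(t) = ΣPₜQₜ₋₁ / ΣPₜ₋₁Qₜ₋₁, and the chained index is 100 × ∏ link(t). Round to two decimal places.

102.92

Link Year 0→Year 1:
ΣP(Year 1)Q(Year 0) = 2166×12 + 476×2 = 25992 + 952 = 26944
ΣP(Year 0)Q(Year 0) = 2136×12 + 408×2 = 25632 + 816 = 26448
link = 26944/26448 = 1.018754
Link Year 1→Year 2:
ΣP(Year 2)Q(Year 1) = 1790×12 + 451×2 = 21480 + 902 = 22382
ΣP(Year 1)Q(Year 1) = 2166×12 + 476×2 = 25992 + 952 = 26944
link = 22382/26944 = 0.830686
Link Year 2→Year 3:
ΣP(Year 3)Q(Year 2) = 2195×14 + 422×2 = 30730 + 844 = 31574
ΣP(Year 2)Q(Year 2) = 1790×14 + 451×2 = 25060 + 902 = 25962
link = 31574/25962 = 1.216162
Chained index = 100 × 1.018754 × 0.830686 × 1.216162 = 102.9195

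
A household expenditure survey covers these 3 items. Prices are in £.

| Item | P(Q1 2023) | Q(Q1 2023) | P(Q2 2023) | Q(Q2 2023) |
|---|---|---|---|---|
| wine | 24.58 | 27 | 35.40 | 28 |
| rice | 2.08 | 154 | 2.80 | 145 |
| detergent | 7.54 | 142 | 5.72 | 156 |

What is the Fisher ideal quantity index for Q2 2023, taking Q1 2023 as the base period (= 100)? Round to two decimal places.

Laspeyres component (base-period weights):
ΣP(Q1 2023)Q(Q2 2023) = 24.58×28 + 2.08×145 + 7.54×156 = 688.24 + 301.6 + 1176.24 = 2166.08
ΣP(Q1 2023)Q(Q1 2023) = 24.58×27 + 2.08×154 + 7.54×142 = 663.66 + 320.32 + 1070.68 = 2054.66
L = 2166.08 / 2054.66 × 100 = 105.4228
Paasche component (current-period weights):
ΣP(Q2 2023)Q(Q2 2023) = 35.40×28 + 2.80×145 + 5.72×156 = 991.2 + 406 + 892.32 = 2289.52
ΣP(Q2 2023)Q(Q1 2023) = 35.40×27 + 2.80×154 + 5.72×142 = 955.8 + 431.2 + 812.24 = 2199.24
P = 2289.52 / 2199.24 × 100 = 104.1051
Fisher = √(L × P) = √(105.4228 × 104.1051) = 104.7619

104.76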